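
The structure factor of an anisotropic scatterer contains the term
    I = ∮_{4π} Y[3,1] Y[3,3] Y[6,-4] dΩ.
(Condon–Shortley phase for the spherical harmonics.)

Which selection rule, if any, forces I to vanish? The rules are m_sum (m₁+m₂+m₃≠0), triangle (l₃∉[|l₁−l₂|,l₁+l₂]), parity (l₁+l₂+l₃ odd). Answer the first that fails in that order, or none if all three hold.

azimuthal sum: 1 + 3 − 4 = 0  ✓
0 ≤ 6 ≤ 6 (triangle on l)  ✓
L = 3 + 3 + 6 = 12 (even)  ✓

none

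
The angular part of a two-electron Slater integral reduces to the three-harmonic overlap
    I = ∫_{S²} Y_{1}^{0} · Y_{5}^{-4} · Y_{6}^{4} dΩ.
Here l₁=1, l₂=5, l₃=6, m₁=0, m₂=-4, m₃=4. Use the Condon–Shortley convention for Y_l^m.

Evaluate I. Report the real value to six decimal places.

Checks pass: Σm=0; 12 even; l₃=6∈[4,6].
(2·1+1)(2·5+1)(2·6+1) = 429
Δ: 0! 2! 10! / 13! → 1/858
sum: t=0:+1/14400 = 1/14400
3j²(1 5 6; 0 0 0) = Δ·Π!·Σ² = 6/143  (sign +1)
sum: t=0:+1/362880 = 1/362880
3j²(1 5 6; 0 -4 4) = Δ·Π!·Σ² = 10/429  (sign +1)
combine: 4πI² = 429·6/143·10/429 = 60/143
take √, sign +1: I = 0.18272698

0.182727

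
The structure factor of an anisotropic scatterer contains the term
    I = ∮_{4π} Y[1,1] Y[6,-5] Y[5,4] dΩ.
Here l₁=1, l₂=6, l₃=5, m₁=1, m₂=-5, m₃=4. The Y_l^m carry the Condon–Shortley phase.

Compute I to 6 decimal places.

-0.303018

Rules hold: Σm=0, L=12 even, 5≤5≤7.
N = 3·13·11 = 429
Δ = 2!·0!·10!/13! = 1/858
Racah Σ t=1..1: t=1:−1/14400 = -1/14400
⇒ 3j(1 6 5; 0 0 0)² = 6/143, sgn +1
Racah Σ t=0..0: t=0:+1/725760 = 1/725760
⇒ 3j(1 6 5; 1 -5 4)² = 5/78, sgn -1
4πI² = N·(3j₀)²·(3jₘ)² = 15/13
I = -1·√(1.15385/4π) = -0.30301841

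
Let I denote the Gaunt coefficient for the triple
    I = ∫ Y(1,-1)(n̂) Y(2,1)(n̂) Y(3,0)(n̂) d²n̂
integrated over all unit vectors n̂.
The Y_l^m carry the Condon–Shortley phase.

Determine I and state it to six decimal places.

0.143048

m-sum 0 ✓  L=6 even ✓  1≤3≤3 ✓
Π(2lᵢ+1) = 3×5×7 = 105
triangle coeff Δ(1,2,3) = 1/105
Σ_t [0,0]: t=0:+1/4 = 1/4
(3j)²=3/35 [(1 2 3; 0 0 0)], sign=-1
Σ_t [0,0]: t=0:+1/12 = 1/12
(3j)²=1/35 [(1 2 3; -1 1 0)], sign=-1
⇒ 4πI² = 9/35
I = (+1)√(9/35/(4π)) = 0.14304817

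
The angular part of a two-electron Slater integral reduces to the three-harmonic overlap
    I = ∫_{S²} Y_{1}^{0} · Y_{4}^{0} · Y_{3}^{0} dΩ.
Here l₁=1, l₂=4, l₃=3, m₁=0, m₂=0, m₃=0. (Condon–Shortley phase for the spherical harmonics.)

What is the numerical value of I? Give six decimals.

0.246233

Rules hold: Σm=0, L=8 even, 3≤3≤5.
N = 3·9·7 = 189
Δ = 2!·0!·6!/9! = 1/252
Racah Σ t=1..1: t=1:−1/36 = -1/36
⇒ 3j(1 4 3; 0 0 0)² = 4/63, sgn +1
(m-triple is (0,0,0) — same symbol as above.)
4πI² = N·(3j₀)²·(3jₘ)² = 16/21
I = +1·√(0.761905/4π) = 0.24623252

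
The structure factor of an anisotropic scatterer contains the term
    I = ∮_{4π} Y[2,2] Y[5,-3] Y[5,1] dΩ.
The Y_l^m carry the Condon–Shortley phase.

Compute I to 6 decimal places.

0.171169

Checks pass: Σm=0; 12 even; l₃=5∈[3,7].
(2·2+1)(2·5+1)(2·5+1) = 605
Δ: 2! 2! 8! / 13! → 1/38610
sum: t=0:+1/2880 t=1:−1/576 t=2:+1/2880 = -1/960
3j²(2 5 5; 0 0 0) = Δ·Π!·Σ² = 10/429  (sign +1)
sum: t=0:+1/5760 = 1/5760
3j²(2 5 5; 2 -3 1) = Δ·Π!·Σ² = 56/2145  (sign +1)
combine: 4πI² = 605·10/429·56/2145 = 560/1521
take √, sign +1: I = 0.17116875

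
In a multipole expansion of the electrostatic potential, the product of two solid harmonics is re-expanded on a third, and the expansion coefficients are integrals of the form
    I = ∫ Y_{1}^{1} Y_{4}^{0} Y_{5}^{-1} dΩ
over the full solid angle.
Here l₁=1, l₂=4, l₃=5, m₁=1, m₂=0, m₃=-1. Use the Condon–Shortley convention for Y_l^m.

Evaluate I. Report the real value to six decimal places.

-0.190188

Rules hold: Σm=0, L=10 even, 3≤5≤5.
N = 3·9·11 = 297
Δ = 0!·2!·8!/11! = 1/495
Racah Σ t=0..0: t=0:+1/576 = 1/576
⇒ 3j(1 4 5; 0 0 0)² = 5/99, sgn -1
Racah Σ t=0..0: t=0:+1/1152 = 1/1152
⇒ 3j(1 4 5; 1 0 -1)² = 1/33, sgn +1
4πI² = N·(3j₀)²·(3jₘ)² = 5/11
I = -1·√(0.454545/4π) = -0.19018827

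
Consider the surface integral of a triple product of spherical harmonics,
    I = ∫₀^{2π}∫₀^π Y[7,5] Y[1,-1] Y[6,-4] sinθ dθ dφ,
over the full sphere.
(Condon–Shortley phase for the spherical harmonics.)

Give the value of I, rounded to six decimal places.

-0.284256

Rules hold: Σm=0, L=14 even, 6≤6≤8.
N = 15·3·13 = 585
Δ = 2!·12!·0!/15! = 1/1365
Racah Σ t=1..1: t=1:−1/518400 = -1/518400
⇒ 3j(7 1 6; 0 0 0)² = 7/195, sgn -1
Racah Σ t=0..0: t=0:+1/14515200 = 1/14515200
⇒ 3j(7 1 6; 5 -1 -4)² = 22/455, sgn +1
4πI² = N·(3j₀)²·(3jₘ)² = 66/65
I = -1·√(1.01538/4π) = -0.28425647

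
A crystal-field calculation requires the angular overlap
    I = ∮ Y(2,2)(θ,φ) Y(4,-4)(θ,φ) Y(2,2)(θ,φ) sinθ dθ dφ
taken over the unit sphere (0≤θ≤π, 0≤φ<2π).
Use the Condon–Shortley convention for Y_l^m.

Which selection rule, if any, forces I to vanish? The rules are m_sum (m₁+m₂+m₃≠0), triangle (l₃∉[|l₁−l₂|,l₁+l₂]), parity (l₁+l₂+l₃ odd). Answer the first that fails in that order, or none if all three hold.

none

m₁+m₂+m₃ = 2 − 4 + 2 = 0  ✓
triangle: |2−4|=2 ≤ l₃=2 ≤ 2+4=6  ✓
parity: l₁+l₂+l₃ = 8 is even  ✓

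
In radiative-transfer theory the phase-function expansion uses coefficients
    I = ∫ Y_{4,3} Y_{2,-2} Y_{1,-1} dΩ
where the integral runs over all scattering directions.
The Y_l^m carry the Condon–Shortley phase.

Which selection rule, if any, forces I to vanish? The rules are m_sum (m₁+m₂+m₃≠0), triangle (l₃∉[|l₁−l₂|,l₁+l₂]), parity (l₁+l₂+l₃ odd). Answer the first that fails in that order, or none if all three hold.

triangle

m₁+m₂+m₃ = 3 − 2 − 1 = 0  ✓
triangle: |4−2|=2 ≤ l₃=1 ≤ 4+2=6  ✗
parity: l₁+l₂+l₃ = 7 is odd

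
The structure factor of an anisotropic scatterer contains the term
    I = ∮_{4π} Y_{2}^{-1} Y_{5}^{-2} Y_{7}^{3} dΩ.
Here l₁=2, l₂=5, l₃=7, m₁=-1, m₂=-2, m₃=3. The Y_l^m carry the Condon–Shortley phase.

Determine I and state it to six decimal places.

-0.248277

Checks pass: Σm=0; 14 even; l₃=7∈[3,7].
(2·2+1)(2·5+1)(2·7+1) = 825
Δ: 0! 4! 10! / 15! → 1/15015
sum: t=0:+1/57600 = 1/57600
3j²(2 5 7; 0 0 0) = Δ·Π!·Σ² = 21/715  (sign -1)
sum: t=0:+1/181440 = 1/181440
3j²(2 5 7; -1 -2 3) = Δ·Π!·Σ² = 32/1001  (sign +1)
combine: 4πI² = 825·21/715·32/1001 = 1440/1859
take √, sign -1: I = -0.24827707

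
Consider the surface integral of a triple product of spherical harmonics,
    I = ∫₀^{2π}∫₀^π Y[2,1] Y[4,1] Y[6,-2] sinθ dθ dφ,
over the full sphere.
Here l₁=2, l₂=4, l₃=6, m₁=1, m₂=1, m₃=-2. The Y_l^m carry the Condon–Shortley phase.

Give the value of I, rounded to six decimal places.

Checks pass: Σm=0; 12 even; l₃=6∈[2,6].
(2·2+1)(2·4+1)(2·6+1) = 585
Δ: 0! 4! 8! / 13! → 1/6435
sum: t=0:+1/2304 = 1/2304
3j²(2 4 6; 0 0 0) = Δ·Π!·Σ² = 5/143  (sign +1)
sum: t=0:+1/4320 = 1/4320
3j²(2 4 6; 1 1 -2) = Δ·Π!·Σ² = 224/6435  (sign +1)
combine: 4πI² = 585·5/143·224/6435 = 1120/1573
take √, sign +1: I = 0.23803440

0.238034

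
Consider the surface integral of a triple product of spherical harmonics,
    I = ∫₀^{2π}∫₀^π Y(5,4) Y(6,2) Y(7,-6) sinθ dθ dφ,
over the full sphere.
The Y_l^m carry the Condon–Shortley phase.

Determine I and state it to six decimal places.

Checks pass: Σm=0; 18 even; l₃=7∈[1,11].
(2·5+1)(2·6+1)(2·7+1) = 2145
Δ: 4! 6! 8! / 19! → 1/174594420
sum: t=0:+1/4147200 t=1:−1/207360 t=2:+1/82944 t=3:−1/207360 t=4:+1/4147200 = 1/345600
3j²(5 6 7; 0 0 0) = Δ·Π!·Σ² = 420/46189  (sign -1)
sum: t=0:+1/116121600 t=1:−1/21772800 = -13/348364800
3j²(5 6 7; 4 2 -6) = Δ·Π!·Σ² = 169/9690  (sign +1)
combine: 4πI² = 2145·420/46189·169/9690 = 35490/104329
take √, sign -1: I = -0.16453017

-0.164530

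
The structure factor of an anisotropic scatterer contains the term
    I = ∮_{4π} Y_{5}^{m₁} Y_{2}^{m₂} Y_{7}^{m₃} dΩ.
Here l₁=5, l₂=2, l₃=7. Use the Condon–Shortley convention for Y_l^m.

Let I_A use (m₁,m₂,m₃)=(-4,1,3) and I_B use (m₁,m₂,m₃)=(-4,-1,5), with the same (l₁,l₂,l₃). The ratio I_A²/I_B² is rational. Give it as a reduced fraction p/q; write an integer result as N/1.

Same 5,2,7: normalisation and zero-m 3j drop out of the ratio.
A: Δ: 0! 10! 4! / 15! → 1/15015; sum: t=0:+1/2177280 = 1/2177280; 3j²(5 2 7; -4 1 3) = Δ·Π!·Σ² = 8/3003  (sign +1)
B: Δ: 0! 10! 4! / 15! → 1/15015; sum: t=0:+1/2177280 = 1/2177280; 3j²(5 2 7; -4 -1 5) = Δ·Π!·Σ² = 8/273  (sign +1)
I_A²/I_B² = (8/3003)/(8/273) = 1/11

1/11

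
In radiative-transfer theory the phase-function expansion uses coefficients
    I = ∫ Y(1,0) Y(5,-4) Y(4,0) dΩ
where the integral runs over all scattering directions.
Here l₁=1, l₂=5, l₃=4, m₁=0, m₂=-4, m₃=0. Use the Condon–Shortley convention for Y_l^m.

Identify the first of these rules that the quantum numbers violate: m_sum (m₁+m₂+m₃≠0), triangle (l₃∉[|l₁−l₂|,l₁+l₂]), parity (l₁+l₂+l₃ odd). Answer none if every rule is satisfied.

m_sum

Σmᵢ = -4  ✗
l₃∈[|l₁−l₂|,l₁+l₂]=[4,6], have l₃=4
Σlᵢ = 10 ⇒ even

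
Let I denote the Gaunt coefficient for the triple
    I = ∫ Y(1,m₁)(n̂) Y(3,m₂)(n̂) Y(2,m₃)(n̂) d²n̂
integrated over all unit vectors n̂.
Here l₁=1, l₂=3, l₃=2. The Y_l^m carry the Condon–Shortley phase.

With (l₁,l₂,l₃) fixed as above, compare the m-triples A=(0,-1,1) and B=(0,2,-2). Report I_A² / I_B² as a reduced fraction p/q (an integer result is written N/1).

l's match ⇒ only the (l;m) 3-j factors differ between A and B.
A: triangle coeff Δ(1,3,2) = 1/105; Σ_t [1,1]: t=1:−1/6 = -1/6; (3j)²=8/105 [(1 3 2; 0 -1 1)], sign=+1
B: triangle coeff Δ(1,3,2) = 1/105; Σ_t [1,1]: t=1:−1/24 = -1/24; (3j)²=1/21 [(1 3 2; 0 2 -2)], sign=-1
I_A²/I_B² = (8/105)/(1/21) = 8/5

8/5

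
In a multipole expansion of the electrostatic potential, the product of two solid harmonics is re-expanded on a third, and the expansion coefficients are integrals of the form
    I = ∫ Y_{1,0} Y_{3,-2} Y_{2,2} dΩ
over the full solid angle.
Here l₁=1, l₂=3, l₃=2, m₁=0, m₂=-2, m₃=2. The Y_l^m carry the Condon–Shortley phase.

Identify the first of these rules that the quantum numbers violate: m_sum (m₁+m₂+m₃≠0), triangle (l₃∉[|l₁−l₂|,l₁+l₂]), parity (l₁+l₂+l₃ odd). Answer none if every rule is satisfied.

m₁+m₂+m₃ = 0 − 2 + 2 = 0  ✓
triangle: |1−3|=2 ≤ l₃=2 ≤ 1+3=4  ✓
parity: l₁+l₂+l₃ = 6 is even  ✓

none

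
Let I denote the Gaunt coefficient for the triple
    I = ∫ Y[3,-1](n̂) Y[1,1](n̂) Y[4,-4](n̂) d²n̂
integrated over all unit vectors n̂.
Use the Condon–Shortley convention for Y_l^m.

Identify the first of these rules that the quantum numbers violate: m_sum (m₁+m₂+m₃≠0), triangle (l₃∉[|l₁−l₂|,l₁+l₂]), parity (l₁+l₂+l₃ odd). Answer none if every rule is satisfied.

m_sum

Σmᵢ = -4  ✗
l₃∈[|l₁−l₂|,l₁+l₂]=[2,4], have l₃=4
Σlᵢ = 8 ⇒ even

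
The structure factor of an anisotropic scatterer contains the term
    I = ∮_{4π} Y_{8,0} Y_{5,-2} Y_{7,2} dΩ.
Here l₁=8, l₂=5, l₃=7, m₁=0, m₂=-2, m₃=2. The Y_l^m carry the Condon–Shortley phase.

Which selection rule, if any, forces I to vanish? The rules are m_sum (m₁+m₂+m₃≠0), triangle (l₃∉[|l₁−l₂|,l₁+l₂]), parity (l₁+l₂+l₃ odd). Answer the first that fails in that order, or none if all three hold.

none

m₁+m₂+m₃ = 0 − 2 + 2 = 0  ✓
triangle: |8−5|=3 ≤ l₃=7 ≤ 8+5=13  ✓
parity: l₁+l₂+l₃ = 20 is even  ✓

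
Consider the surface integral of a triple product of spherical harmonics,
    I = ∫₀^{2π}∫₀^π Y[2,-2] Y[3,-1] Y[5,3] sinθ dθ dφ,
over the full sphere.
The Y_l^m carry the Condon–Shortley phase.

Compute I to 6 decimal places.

-0.200476

m-sum 0 ✓  L=10 even ✓  1≤5≤5 ✓
Π(2lᵢ+1) = 5×7×11 = 385
triangle coeff Δ(2,3,5) = 1/2310
Σ_t [0,0]: t=0:+1/144 = 1/144
(3j)²=10/231 [(2 3 5; 0 0 0)], sign=-1
Σ_t [0,0]: t=0:+1/1152 = 1/1152
(3j)²=1/33 [(2 3 5; -2 -1 3)], sign=+1
⇒ 4πI² = 50/99
I = (-1)√(50/99/(4π)) = -0.20047604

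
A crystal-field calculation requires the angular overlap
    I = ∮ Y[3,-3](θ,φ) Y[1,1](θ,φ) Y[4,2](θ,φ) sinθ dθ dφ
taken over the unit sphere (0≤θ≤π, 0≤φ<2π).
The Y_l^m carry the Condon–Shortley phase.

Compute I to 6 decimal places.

Checks pass: Σm=0; 8 even; l₃=4∈[2,4].
(2·3+1)(2·1+1)(2·4+1) = 189
Δ: 0! 6! 2! / 9! → 1/252
sum: t=0:+1/36 = 1/36
3j²(3 1 4; 0 0 0) = Δ·Π!·Σ² = 4/63  (sign +1)
sum: t=0:+1/1440 = 1/1440
3j²(3 1 4; -3 1 2) = Δ·Π!·Σ² = 1/252  (sign +1)
combine: 4πI² = 189·4/63·1/252 = 1/21
take √, sign +1: I = 0.06155813

0.061558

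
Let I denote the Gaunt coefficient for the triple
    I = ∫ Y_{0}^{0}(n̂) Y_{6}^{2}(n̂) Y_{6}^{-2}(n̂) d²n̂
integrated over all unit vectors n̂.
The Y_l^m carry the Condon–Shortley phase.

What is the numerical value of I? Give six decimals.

0.282095

Rules hold: Σm=0, L=12 even, 6≤6≤6.
N = 1·13·13 = 169
Δ = 0!·0!·12!/13! = 1/13
Racah Σ t=0..0: t=0:+1/518400 = 1/518400
⇒ 3j(0 6 6; 0 0 0)² = 1/13, sgn +1
Racah Σ t=0..0: t=0:+1/967680 = 1/967680
⇒ 3j(0 6 6; 0 2 -2)² = 1/13, sgn +1
4πI² = N·(3j₀)²·(3jₘ)² = 1/1
I = +1·√(1/4π) = 0.28209479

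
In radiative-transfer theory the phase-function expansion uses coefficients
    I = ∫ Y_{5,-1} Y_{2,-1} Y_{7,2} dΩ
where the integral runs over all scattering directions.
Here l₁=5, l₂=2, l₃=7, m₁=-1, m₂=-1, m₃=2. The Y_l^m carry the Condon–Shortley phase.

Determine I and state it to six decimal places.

m-sum 0 ✓  L=14 even ✓  3≤7≤7 ✓
Π(2lᵢ+1) = 11×5×15 = 825
triangle coeff Δ(5,2,7) = 1/15015
Σ_t [0,0]: t=0:+1/57600 = 1/57600
(3j)²=21/715 [(5 2 7; 0 0 0)], sign=-1
Σ_t [0,0]: t=0:+1/103680 = 1/103680
(3j)²=4/143 [(5 2 7; -1 -1 2)], sign=-1
⇒ 4πI² = 1260/1859
I = (+1)√(1260/1859/(4π)) = 0.23224194

0.232242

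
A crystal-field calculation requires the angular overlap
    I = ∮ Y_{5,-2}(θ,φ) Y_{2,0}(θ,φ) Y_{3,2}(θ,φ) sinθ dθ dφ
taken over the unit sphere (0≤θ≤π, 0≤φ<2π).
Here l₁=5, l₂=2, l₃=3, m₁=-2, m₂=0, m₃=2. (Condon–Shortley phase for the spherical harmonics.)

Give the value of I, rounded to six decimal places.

0.190188

m-sum 0 ✓  L=10 even ✓  3≤3≤7 ✓
Π(2lᵢ+1) = 11×5×7 = 385
triangle coeff Δ(5,2,3) = 1/2310
Σ_t [2,2]: t=2:+1/144 = 1/144
(3j)²=10/231 [(5 2 3; 0 0 0)], sign=-1
Σ_t [2,2]: t=2:+1/480 = 1/480
(3j)²=3/110 [(5 2 3; -2 0 2)], sign=-1
⇒ 4πI² = 5/11
I = (+1)√(5/11/(4π)) = 0.19018827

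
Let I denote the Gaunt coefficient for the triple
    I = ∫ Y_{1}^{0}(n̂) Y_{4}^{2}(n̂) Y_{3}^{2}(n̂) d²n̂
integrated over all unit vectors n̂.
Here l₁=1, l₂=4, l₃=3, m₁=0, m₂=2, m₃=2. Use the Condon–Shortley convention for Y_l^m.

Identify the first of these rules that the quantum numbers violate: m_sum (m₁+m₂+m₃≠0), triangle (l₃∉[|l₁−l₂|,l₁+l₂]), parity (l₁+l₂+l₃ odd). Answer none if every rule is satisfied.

m_sum

Σmᵢ = 4  ✗
l₃∈[|l₁−l₂|,l₁+l₂]=[3,5], have l₃=3
Σlᵢ = 8 ⇒ even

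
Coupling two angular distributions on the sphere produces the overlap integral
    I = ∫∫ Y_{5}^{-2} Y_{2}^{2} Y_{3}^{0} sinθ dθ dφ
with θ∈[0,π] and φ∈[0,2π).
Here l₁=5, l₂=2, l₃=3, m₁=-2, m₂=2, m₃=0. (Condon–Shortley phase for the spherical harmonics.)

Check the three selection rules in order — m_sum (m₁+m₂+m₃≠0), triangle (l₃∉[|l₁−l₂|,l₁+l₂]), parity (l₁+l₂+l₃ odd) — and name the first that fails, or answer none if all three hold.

m₁+m₂+m₃ = -2 + 2 + 0 = 0  ✓
triangle: |5−2|=3 ≤ l₃=3 ≤ 5+2=7  ✓
parity: l₁+l₂+l₃ = 10 is even  ✓

none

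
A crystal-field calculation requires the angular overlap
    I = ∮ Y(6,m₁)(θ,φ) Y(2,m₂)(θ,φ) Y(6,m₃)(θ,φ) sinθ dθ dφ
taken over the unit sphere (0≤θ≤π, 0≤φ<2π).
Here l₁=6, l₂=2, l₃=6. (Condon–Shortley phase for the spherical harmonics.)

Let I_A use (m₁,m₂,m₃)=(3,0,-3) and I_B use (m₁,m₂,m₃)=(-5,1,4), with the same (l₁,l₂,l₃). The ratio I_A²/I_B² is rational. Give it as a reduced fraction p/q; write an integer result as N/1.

25/297

Same 6,2,6: normalisation and zero-m 3j drop out of the ratio.
A: Δ: 2! 10! 2! / 15! → 1/90090; sum: t=0:+1/120960 t=1:−1/80640 t=2:+1/1451520 = -1/290304; 3j²(6 2 6; 3 0 -3) = Δ·Π!·Σ² = 5/2002  (sign +1)
B: Δ: 2! 10! 2! / 15! → 1/90090; sum: t=1:−1/7257600 t=2:+1/725760 = 1/806400; 3j²(6 2 6; -5 1 4) = Δ·Π!·Σ² = 27/910  (sign +1)
I_A²/I_B² = (5/2002)/(27/910) = 25/297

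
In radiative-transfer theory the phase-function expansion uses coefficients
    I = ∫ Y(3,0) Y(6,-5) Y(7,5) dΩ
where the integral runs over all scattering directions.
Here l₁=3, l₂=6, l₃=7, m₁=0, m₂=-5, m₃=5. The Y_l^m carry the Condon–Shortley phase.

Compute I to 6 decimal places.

m-sum 0 ✓  L=16 even ✓  3≤7≤9 ✓
Π(2lᵢ+1) = 7×13×15 = 1365
triangle coeff Δ(3,6,7) = 1/2042040
Σ_t [0,2]: t=0:+1/207360 t=1:−1/57600 t=2:+1/207360 = -1/129600
(3j)²=168/12155 [(3 6 7; 0 0 0)], sign=+1
Σ_t [0,1]: t=0:+1/4354560 t=1:−1/14515200 = 1/6220800
(3j)²=77/4420 [(3 6 7; 0 -5 5)], sign=+1
⇒ 4πI² = 6174/18785
I = (+1)√(6174/18785/(4π)) = 0.16172337

0.161723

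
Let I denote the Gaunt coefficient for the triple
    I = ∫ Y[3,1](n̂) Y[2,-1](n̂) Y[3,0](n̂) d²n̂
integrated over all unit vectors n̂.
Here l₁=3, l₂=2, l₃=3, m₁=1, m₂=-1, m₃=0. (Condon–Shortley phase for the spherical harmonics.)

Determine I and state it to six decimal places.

-0.059471

Checks pass: Σm=0; 8 even; l₃=3∈[1,5].
(2·3+1)(2·2+1)(2·3+1) = 245
Δ: 2! 4! 2! / 9! → 1/3780
sum: t=0:+1/24 t=1:−1/4 t=2:+1/24 = -1/6
3j²(3 2 3; 0 0 0) = Δ·Π!·Σ² = 4/105  (sign +1)
sum: t=0:+1/8 t=1:−1/12 = 1/24
3j²(3 2 3; 1 -1 0) = Δ·Π!·Σ² = 1/210  (sign -1)
combine: 4πI² = 245·4/105·1/210 = 2/45
take √, sign -1: I = -0.05947080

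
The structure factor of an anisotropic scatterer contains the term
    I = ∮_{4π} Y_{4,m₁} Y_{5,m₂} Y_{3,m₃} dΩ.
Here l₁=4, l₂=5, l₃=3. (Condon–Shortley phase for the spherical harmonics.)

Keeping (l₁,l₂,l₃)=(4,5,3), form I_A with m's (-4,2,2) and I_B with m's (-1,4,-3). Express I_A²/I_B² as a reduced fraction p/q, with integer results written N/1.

Same 4,5,3: normalisation and zero-m 3j drop out of the ratio.
A: Δ: 6! 2! 4! / 13! → 1/180180; sum: t=6:+1/8640 = 1/8640; 3j²(4 5 3; -4 2 2) = Δ·Π!·Σ² = 14/1287  (sign -1)
B: Δ: 6! 2! 4! / 13! → 1/180180; sum: t=5:−1/5760 = -1/5760; 3j²(4 5 3; -1 4 -3) = Δ·Π!·Σ² = 9/286  (sign -1)
I_A²/I_B² = (14/1287)/(9/286) = 28/81

28/81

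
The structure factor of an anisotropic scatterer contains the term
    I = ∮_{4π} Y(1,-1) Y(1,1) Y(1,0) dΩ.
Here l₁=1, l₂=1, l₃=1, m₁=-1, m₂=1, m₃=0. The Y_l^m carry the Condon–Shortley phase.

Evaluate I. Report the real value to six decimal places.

0.000000

Σlᵢ=3 odd — θ-integrand is odd under cosθ→−cosθ; I=0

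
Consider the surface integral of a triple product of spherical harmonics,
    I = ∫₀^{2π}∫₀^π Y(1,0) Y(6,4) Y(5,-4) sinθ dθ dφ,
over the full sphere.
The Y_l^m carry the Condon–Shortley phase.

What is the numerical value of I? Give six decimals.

m-sum 0 ✓  L=12 even ✓  5≤5≤7 ✓
Π(2lᵢ+1) = 3×13×11 = 429
triangle coeff Δ(1,6,5) = 1/858
Σ_t [1,1]: t=1:−1/14400 = -1/14400
(3j)²=6/143 [(1 6 5; 0 0 0)], sign=+1
Σ_t [1,1]: t=1:−1/362880 = -1/362880
(3j)²=10/429 [(1 6 5; 0 4 -4)], sign=+1
⇒ 4πI² = 60/143
I = (+1)√(60/143/(4π)) = 0.18272698

0.182727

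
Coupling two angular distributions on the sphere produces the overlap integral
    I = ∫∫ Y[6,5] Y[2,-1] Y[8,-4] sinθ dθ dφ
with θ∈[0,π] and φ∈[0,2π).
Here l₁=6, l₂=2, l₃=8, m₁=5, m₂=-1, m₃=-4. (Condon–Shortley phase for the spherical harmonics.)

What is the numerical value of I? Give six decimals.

Rules hold: Σm=0, L=16 even, 4≤8≤8.
N = 13·5·17 = 1105
Δ = 0!·12!·4!/17! = 1/30940
Racah Σ t=0..0: t=0:+1/2073600 = 1/2073600
⇒ 3j(6 2 8; 0 0 0)² = 28/1105, sgn +1
Racah Σ t=0..0: t=0:+1/239500800 = 1/239500800
⇒ 3j(6 2 8; 5 -1 -4)² = 12/7735, sgn +1
4πI² = N·(3j₀)²·(3jₘ)² = 48/1105
I = +1·√(0.0434389/4π) = 0.05879421

0.058794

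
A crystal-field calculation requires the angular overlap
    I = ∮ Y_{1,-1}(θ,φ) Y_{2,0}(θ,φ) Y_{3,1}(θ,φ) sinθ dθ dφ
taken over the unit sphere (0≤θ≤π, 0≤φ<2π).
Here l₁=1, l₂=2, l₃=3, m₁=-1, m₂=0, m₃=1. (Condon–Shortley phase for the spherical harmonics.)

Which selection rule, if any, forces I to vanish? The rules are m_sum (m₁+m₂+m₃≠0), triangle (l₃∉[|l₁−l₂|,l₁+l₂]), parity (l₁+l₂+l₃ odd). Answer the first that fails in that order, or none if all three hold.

Σmᵢ = 0  ✓
l₃∈[|l₁−l₂|,l₁+l₂]=[1,3], have l₃=3  ✓
Σlᵢ = 6 ⇒ even  ✓

none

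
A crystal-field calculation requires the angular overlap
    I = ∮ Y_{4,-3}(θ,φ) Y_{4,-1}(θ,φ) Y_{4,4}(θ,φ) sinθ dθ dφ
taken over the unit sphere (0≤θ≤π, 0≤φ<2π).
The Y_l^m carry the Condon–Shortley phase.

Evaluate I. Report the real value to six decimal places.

-0.168431

m-sum 0 ✓  L=12 even ✓  0≤4≤8 ✓
Π(2lᵢ+1) = 9×9×9 = 729
triangle coeff Δ(4,4,4) = 1/450450
Σ_t [0,4]: t=0:+1/13824 t=1:−1/216 t=2:+1/64 t=3:−1/216 t=4:+1/13824 = 5/768
(3j)²=18/1001 [(4 4 4; 0 0 0)], sign=+1
Σ_t [3,3]: t=3:−1/3456 = -1/3456
(3j)²=35/1287 [(4 4 4; -3 -1 4)], sign=-1
⇒ 4πI² = 7290/20449
I = (-1)√(7290/20449/(4π)) = -0.16843130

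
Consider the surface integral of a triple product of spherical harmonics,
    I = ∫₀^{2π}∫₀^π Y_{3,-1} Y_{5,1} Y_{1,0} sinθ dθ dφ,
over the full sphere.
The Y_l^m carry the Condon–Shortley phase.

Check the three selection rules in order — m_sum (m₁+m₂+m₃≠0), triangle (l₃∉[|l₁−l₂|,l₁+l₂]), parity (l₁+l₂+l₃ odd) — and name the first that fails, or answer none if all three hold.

Σmᵢ = 0  ✓
l₃∈[|l₁−l₂|,l₁+l₂]=[2,8], have l₃=1  ✗
Σlᵢ = 9 ⇒ odd

triangle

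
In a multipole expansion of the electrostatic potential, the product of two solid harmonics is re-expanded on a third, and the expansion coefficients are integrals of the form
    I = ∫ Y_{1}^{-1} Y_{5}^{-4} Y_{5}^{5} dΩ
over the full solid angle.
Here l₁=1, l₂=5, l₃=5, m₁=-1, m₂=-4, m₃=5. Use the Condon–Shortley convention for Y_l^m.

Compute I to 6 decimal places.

Σlᵢ=11 odd — θ-integrand is odd under cosθ→−cosθ; I=0

0.000000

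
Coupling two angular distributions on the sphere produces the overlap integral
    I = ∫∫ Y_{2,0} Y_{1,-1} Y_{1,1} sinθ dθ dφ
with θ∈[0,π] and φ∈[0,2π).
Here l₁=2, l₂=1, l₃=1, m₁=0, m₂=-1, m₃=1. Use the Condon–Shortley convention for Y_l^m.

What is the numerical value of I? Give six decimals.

0.126157

Rules hold: Σm=0, L=4 even, 1≤1≤3.
N = 5·3·3 = 45
Δ = 2!·2!·0!/5! = 1/30
Racah Σ t=1..1: t=1:−1/1 = -1/1
⇒ 3j(2 1 1; 0 0 0)² = 2/15, sgn +1
Racah Σ t=0..0: t=0:+1/4 = 1/4
⇒ 3j(2 1 1; 0 -1 1)² = 1/30, sgn +1
4πI² = N·(3j₀)²·(3jₘ)² = 1/5
I = +1·√(0.2/4π) = 0.12615663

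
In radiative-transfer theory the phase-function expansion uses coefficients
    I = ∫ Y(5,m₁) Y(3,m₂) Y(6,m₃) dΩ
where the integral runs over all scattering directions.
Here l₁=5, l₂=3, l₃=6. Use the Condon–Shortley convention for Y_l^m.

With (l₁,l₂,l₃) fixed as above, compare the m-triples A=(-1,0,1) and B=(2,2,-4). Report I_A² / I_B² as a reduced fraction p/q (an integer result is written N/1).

l's match ⇒ only the (l;m) 3-j factors differ between A and B.
A: triangle coeff Δ(5,3,6) = 1/675675; Σ_t [0,2]: t=0:+1/17280 t=1:−1/2880 t=2:+1/6912 = -1/6912; (3j)²=5/429 [(5 3 6; -1 0 1)], sign=+1
B: triangle coeff Δ(5,3,6) = 1/675675; Σ_t [1,2]: t=1:−1/34560 t=2:+1/60480 = -1/80640; (3j)²=6/1001 [(5 3 6; 2 2 -4)], sign=-1
I_A²/I_B² = (5/429)/(6/1001) = 35/18

35/18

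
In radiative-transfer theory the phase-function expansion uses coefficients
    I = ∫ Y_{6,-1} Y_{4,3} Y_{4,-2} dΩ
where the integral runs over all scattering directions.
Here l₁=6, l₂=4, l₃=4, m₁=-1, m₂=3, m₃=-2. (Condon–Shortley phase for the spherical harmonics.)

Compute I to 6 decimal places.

0.160153

Checks pass: Σm=0; 14 even; l₃=4∈[2,10].
(2·6+1)(2·4+1)(2·4+1) = 1053
Δ: 6! 6! 2! / 15! → 1/1261260
sum: t=2:+1/4608 t=3:−1/1296 t=4:+1/4608 = -7/20736
3j²(6 4 4; 0 0 0) = Δ·Π!·Σ² = 20/1287  (sign -1)
sum: t=5:−1/11520 t=6:+1/86400 = -13/172800
3j²(6 4 4; -1 3 -2) = Δ·Π!·Σ² = 13/660  (sign -1)
combine: 4πI² = 1053·20/1287·13/660 = 39/121
take √, sign +1: I = 0.16015286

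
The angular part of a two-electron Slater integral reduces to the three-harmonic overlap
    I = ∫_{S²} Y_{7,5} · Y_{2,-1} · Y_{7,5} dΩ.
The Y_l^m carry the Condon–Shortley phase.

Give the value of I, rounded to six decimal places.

0.000000

Σmᵢ = 9 ≠ 0, so the φ-integral vanishes; I = 0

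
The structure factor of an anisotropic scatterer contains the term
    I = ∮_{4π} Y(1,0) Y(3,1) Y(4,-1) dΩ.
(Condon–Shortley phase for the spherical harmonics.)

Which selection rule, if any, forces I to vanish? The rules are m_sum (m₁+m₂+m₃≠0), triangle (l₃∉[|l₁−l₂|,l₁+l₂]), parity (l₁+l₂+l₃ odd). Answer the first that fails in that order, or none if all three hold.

m₁+m₂+m₃ = 0 + 1 − 1 = 0  ✓
triangle: |1−3|=2 ≤ l₃=4 ≤ 1+3=4  ✓
parity: l₁+l₂+l₃ = 8 is even  ✓

none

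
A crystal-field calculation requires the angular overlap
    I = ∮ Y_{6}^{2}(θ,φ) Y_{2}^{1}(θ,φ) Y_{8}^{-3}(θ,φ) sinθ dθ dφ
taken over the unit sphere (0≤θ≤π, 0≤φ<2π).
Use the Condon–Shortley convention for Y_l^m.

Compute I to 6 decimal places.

m-sum 0 ✓  L=16 even ✓  4≤8≤8 ✓
Π(2lᵢ+1) = 13×5×17 = 1105
triangle coeff Δ(6,2,8) = 1/30940
Σ_t [0,0]: t=0:+1/2073600 = 1/2073600
(3j)²=28/1105 [(6 2 8; 0 0 0)], sign=+1
Σ_t [0,0]: t=0:+1/5806080 = 1/5806080
(3j)²=165/6188 [(6 2 8; 2 1 -3)], sign=-1
⇒ 4πI² = 165/221
I = (-1)√(165/221/(4π)) = -0.24374791

-0.243748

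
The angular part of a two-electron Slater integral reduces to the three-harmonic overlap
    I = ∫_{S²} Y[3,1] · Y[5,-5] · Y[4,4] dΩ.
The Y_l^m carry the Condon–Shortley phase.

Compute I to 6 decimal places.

Checks pass: Σm=0; 12 even; l₃=4∈[2,8].
(2·3+1)(2·5+1)(2·4+1) = 693
Δ: 4! 2! 6! / 13! → 1/180180
sum: t=1:−1/576 t=2:+1/144 t=3:−1/576 = 1/288
3j²(3 5 4; 0 0 0) = Δ·Π!·Σ² = 20/1001  (sign +1)
sum: t=0:+1/34560 = 1/34560
3j²(3 5 4; 1 -5 4) = Δ·Π!·Σ² = 14/429  (sign +1)
combine: 4πI² = 693·20/1001·14/429 = 840/1859
take √, sign +1: I = 0.18962475

0.189625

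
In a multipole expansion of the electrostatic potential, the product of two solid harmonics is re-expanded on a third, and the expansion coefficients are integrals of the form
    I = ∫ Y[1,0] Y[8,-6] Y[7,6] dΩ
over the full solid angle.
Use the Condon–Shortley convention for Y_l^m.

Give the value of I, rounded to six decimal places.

m-sum 0 ✓  L=16 even ✓  7≤7≤9 ✓
Π(2lᵢ+1) = 3×17×15 = 765
triangle coeff Δ(1,8,7) = 1/2040
Σ_t [1,1]: t=1:−1/25401600 = -1/25401600
(3j)²=8/255 [(1 8 7; 0 0 0)], sign=+1
Σ_t [1,1]: t=1:−1/6227020800 = -1/6227020800
(3j)²=7/510 [(1 8 7; 0 -6 6)], sign=+1
⇒ 4πI² = 28/85
I = (+1)√(28/85/(4π)) = 0.16190663

0.161907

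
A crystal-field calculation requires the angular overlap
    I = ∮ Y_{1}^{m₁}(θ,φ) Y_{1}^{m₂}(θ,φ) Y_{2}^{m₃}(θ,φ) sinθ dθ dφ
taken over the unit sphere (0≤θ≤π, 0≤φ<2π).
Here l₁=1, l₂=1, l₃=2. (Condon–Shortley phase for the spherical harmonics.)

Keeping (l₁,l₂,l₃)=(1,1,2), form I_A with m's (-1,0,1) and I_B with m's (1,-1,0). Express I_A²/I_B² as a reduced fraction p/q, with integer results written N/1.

3/1

Same 1,1,2: normalisation and zero-m 3j drop out of the ratio.
A: Δ: 0! 2! 2! / 5! → 1/30; sum: t=0:+1/2 = 1/2; 3j²(1 1 2; -1 0 1) = Δ·Π!·Σ² = 1/10  (sign -1)
B: Δ: 0! 2! 2! / 5! → 1/30; sum: t=0:+1/4 = 1/4; 3j²(1 1 2; 1 -1 0) = Δ·Π!·Σ² = 1/30  (sign +1)
I_A²/I_B² = (1/10)/(1/30) = 3/1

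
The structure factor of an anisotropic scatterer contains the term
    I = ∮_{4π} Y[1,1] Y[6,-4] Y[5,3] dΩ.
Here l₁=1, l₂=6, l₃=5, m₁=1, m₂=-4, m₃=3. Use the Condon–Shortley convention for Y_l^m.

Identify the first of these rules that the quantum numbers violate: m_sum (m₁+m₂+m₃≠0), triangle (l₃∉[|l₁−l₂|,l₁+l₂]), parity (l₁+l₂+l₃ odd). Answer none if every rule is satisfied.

none

Σmᵢ = 0  ✓
l₃∈[|l₁−l₂|,l₁+l₂]=[5,7], have l₃=5  ✓
Σlᵢ = 12 ⇒ even  ✓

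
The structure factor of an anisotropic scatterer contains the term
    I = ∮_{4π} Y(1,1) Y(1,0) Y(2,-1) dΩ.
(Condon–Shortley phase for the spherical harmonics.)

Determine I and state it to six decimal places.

Rules hold: Σm=0, L=4 even, 0≤2≤2.
N = 3·3·5 = 45
Δ = 0!·2!·2!/5! = 1/30
Racah Σ t=0..0: t=0:+1/1 = 1/1
⇒ 3j(1 1 2; 0 0 0)² = 2/15, sgn +1
Racah Σ t=0..0: t=0:+1/2 = 1/2
⇒ 3j(1 1 2; 1 0 -1)² = 1/10, sgn -1
4πI² = N·(3j₀)²·(3jₘ)² = 3/5
I = -1·√(0.6/4π) = -0.21850969

-0.218510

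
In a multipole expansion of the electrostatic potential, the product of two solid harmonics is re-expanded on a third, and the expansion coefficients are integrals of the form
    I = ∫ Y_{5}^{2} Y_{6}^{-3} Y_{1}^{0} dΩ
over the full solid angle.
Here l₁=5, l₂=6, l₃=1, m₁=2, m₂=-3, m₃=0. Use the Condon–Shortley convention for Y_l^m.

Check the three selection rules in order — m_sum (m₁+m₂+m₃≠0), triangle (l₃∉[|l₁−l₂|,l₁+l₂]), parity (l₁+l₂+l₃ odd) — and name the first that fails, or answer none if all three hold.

azimuthal sum: 2 − 3 + 0 = -1  ✗
1 ≤ 1 ≤ 11 (triangle on l)
L = 5 + 6 + 1 = 12 (even)

m_sum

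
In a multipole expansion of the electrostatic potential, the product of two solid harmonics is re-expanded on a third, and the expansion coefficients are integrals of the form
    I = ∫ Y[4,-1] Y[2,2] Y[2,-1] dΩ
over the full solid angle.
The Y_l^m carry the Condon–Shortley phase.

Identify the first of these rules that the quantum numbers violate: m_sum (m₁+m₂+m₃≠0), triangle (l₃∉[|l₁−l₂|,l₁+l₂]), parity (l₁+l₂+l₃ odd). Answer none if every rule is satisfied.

none

azimuthal sum: -1 + 2 − 1 = 0  ✓
2 ≤ 2 ≤ 6 (triangle on l)  ✓
L = 4 + 2 + 2 = 8 (even)  ✓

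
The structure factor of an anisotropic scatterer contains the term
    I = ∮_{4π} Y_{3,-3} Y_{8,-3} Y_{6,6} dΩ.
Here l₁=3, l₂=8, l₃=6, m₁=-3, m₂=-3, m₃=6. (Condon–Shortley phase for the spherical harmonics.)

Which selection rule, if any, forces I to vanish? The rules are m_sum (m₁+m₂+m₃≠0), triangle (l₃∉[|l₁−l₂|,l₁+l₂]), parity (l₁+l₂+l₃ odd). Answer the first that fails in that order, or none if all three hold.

Σmᵢ = 0  ✓
l₃∈[|l₁−l₂|,l₁+l₂]=[5,11], have l₃=6  ✓
Σlᵢ = 17 ⇒ odd  ✗

parity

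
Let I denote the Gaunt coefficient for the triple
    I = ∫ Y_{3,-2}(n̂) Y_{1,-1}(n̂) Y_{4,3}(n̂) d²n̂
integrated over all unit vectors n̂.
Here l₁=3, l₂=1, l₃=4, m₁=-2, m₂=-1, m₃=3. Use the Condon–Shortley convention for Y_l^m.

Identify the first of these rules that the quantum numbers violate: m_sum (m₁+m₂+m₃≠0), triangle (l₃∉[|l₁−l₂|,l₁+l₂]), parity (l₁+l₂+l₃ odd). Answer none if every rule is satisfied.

none

azimuthal sum: -2 − 1 + 3 = 0  ✓
2 ≤ 4 ≤ 4 (triangle on l)  ✓
L = 3 + 1 + 4 = 8 (even)  ✓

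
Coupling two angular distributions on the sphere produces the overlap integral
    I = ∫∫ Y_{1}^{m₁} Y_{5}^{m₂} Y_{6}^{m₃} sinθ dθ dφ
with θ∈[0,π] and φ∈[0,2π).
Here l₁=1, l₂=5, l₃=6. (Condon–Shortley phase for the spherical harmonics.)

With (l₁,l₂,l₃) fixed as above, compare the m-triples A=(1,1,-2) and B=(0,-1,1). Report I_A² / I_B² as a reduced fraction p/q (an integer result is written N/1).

Shared (l₁,l₂,l₃)=(1,5,6): N and (l;000)² cancel in I_A²/I_B².
A: Δ = 0!·2!·10!/13! = 1/858; Racah Σ t=0..0: t=0:+1/34560 = 1/34560; ⇒ 3j(1 5 6; 1 1 -2)² = 14/429, sgn +1
B: Δ = 0!·2!·10!/13! = 1/858; Racah Σ t=0..0: t=0:+1/17280 = 1/17280; ⇒ 3j(1 5 6; 0 -1 1)² = 35/858, sgn -1
I_A²/I_B² = (14/429)/(35/858) = 4/5

4/5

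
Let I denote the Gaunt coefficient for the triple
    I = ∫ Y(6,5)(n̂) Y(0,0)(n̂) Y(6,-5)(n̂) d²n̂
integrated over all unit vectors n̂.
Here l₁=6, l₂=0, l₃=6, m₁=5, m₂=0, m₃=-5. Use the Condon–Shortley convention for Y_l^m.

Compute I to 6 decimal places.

Rules hold: Σm=0, L=12 even, 6≤6≤6.
N = 13·1·13 = 169
Δ = 0!·12!·0!/13! = 1/13
Racah Σ t=0..0: t=0:+1/518400 = 1/518400
⇒ 3j(6 0 6; 0 0 0)² = 1/13, sgn +1
Racah Σ t=0..0: t=0:+1/39916800 = 1/39916800
⇒ 3j(6 0 6; 5 0 -5)² = 1/13, sgn -1
4πI² = N·(3j₀)²·(3jₘ)² = 1/1
I = -1·√(1/4π) = -0.28209479

-0.282095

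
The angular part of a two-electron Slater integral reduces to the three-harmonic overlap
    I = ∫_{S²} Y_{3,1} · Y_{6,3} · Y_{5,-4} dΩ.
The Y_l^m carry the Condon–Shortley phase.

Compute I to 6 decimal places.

m-sum 0 ✓  L=14 even ✓  3≤5≤9 ✓
Π(2lᵢ+1) = 7×13×11 = 1001
triangle coeff Δ(3,6,5) = 1/675675
Σ_t [1,3]: t=1:−1/8640 t=2:+1/2304 t=3:−1/8640 = 7/34560
(3j)²=7/429 [(3 6 5; 0 0 0)], sign=-1
Σ_t [1,2]: t=1:−1/241920 t=2:+1/40320 = 1/48384
(3j)²=24/1001 [(3 6 5; 1 3 -4)], sign=-1
⇒ 4πI² = 56/143
I = (+1)√(56/143/(4π)) = 0.17653103

0.176531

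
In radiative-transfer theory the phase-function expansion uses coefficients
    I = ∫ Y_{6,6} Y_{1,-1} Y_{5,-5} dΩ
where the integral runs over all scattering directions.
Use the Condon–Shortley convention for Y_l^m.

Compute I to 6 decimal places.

Checks pass: Σm=0; 12 even; l₃=5∈[5,7].
(2·6+1)(2·1+1)(2·5+1) = 429
Δ: 2! 10! 0! / 13! → 1/858
sum: t=1:−1/14400 = -1/14400
3j²(6 1 5; 0 0 0) = Δ·Π!·Σ² = 6/143  (sign +1)
sum: t=0:+1/7257600 = 1/7257600
3j²(6 1 5; 6 -1 -5) = Δ·Π!·Σ² = 1/13  (sign +1)
combine: 4πI² = 429·6/143·1/13 = 18/13
take √, sign +1: I = 0.33194004

0.331940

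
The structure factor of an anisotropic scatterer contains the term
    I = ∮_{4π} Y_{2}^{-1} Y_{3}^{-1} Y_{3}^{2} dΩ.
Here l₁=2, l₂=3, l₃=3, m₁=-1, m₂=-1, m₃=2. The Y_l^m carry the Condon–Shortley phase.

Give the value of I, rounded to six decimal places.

Checks pass: Σm=0; 8 even; l₃=3∈[1,5].
(2·2+1)(2·3+1)(2·3+1) = 245
Δ: 2! 2! 4! / 9! → 1/3780
sum: t=0:+1/24 t=1:−1/4 t=2:+1/24 = -1/6
3j²(2 3 3; 0 0 0) = Δ·Π!·Σ² = 4/105  (sign +1)
sum: t=1:−1/12 t=2:+1/48 = -1/16
3j²(2 3 3; -1 -1 2) = Δ·Π!·Σ² = 1/28  (sign +1)
combine: 4πI² = 245·4/105·1/28 = 1/3
take √, sign +1: I = 0.16286750

0.162868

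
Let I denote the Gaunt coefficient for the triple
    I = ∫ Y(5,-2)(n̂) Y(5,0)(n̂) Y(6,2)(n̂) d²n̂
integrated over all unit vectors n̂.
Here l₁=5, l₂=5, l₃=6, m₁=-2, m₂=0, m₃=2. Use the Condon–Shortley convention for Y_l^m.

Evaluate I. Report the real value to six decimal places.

Rules hold: Σm=0, L=16 even, 0≤6≤10.
N = 11·11·13 = 1573
Δ = 4!·6!·6!/17! = 1/28588560
Racah Σ t=0..4: t=0:+1/345600 t=1:−1/13824 t=2:+1/5184 t=3:−1/13824 t=4:+1/345600 = 7/129600
⇒ 3j(5 5 6; 0 0 0)² = 80/7293, sgn +1
Racah Σ t=1..4: t=1:−1/207360 t=2:+1/17280 t=3:−1/13824 t=4:+1/103680 = -1/103680
⇒ 3j(5 5 6; -2 0 2)² = 10/7293, sgn -1
4πI² = N·(3j₀)²·(3jₘ)² = 800/33813
I = -1·√(0.0236595/4π) = -0.04339086

-0.043391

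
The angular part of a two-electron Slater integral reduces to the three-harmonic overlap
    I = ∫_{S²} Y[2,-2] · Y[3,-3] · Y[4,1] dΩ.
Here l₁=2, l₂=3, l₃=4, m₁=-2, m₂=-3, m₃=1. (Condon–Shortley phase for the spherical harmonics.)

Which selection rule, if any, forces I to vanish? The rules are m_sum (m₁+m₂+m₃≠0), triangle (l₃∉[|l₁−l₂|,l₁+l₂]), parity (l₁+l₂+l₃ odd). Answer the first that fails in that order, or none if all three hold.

m_sum

Σmᵢ = -4  ✗
l₃∈[|l₁−l₂|,l₁+l₂]=[1,5], have l₃=4
Σlᵢ = 9 ⇒ odd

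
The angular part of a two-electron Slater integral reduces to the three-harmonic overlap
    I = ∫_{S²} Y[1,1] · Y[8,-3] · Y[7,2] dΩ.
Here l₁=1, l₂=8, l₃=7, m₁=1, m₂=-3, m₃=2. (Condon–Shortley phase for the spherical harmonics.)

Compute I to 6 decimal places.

-0.226917

Rules hold: Σm=0, L=16 even, 7≤7≤9.
N = 3·17·15 = 765
Δ = 2!·0!·14!/17! = 1/2040
Racah Σ t=1..1: t=1:−1/25401600 = -1/25401600
⇒ 3j(1 8 7; 0 0 0)² = 8/255, sgn +1
Racah Σ t=0..0: t=0:+1/87091200 = 1/87091200
⇒ 3j(1 8 7; 1 -3 2)² = 11/408, sgn -1
4πI² = N·(3j₀)²·(3jₘ)² = 11/17
I = -1·√(0.647059/4π) = -0.22691696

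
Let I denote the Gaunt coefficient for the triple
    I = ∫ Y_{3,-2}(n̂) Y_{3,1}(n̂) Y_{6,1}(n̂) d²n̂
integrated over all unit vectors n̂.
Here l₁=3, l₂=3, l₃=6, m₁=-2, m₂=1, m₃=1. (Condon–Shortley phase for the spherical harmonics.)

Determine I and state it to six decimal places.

-0.121471

m-sum 0 ✓  L=12 even ✓  0≤6≤6 ✓
Π(2lᵢ+1) = 7×7×13 = 637
triangle coeff Δ(3,3,6) = 1/12012
Σ_t [0,0]: t=0:+1/1296 = 1/1296
(3j)²=100/3003 [(3 3 6; 0 0 0)], sign=+1
Σ_t [0,0]: t=0:+1/5760 = 1/5760
(3j)²=5/572 [(3 3 6; -2 1 1)], sign=-1
⇒ 4πI² = 875/4719
I = (-1)√(875/4719/(4π)) = -0.12147142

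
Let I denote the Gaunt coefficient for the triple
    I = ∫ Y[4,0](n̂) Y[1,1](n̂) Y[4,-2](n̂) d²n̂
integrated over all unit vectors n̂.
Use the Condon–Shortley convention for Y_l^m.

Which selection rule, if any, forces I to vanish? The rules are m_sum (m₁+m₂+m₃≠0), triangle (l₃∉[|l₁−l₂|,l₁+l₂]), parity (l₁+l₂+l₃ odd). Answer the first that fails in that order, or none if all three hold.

azimuthal sum: 0 + 1 − 2 = -1  ✗
3 ≤ 4 ≤ 5 (triangle on l)
L = 4 + 1 + 4 = 9 (odd)

m_sum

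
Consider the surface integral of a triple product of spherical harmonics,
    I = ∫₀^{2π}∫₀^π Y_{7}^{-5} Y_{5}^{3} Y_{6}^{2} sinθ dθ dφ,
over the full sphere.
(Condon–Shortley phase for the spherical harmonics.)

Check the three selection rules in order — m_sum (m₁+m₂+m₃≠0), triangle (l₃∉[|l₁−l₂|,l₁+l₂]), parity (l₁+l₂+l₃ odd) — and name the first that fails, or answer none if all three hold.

m₁+m₂+m₃ = -5 + 3 + 2 = 0  ✓
triangle: |7−5|=2 ≤ l₃=6 ≤ 7+5=12  ✓
parity: l₁+l₂+l₃ = 18 is even  ✓

none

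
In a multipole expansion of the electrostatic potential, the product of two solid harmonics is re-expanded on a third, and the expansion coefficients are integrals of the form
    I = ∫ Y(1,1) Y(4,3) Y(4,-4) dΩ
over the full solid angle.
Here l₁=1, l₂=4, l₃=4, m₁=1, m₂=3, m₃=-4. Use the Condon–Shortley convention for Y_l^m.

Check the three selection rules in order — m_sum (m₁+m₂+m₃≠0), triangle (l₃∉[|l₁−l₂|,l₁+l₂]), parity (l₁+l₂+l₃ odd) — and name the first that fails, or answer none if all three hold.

parity

azimuthal sum: 1 + 3 − 4 = 0  ✓
3 ≤ 4 ≤ 5 (triangle on l)  ✓
L = 1 + 4 + 4 = 9 (odd)  ✗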